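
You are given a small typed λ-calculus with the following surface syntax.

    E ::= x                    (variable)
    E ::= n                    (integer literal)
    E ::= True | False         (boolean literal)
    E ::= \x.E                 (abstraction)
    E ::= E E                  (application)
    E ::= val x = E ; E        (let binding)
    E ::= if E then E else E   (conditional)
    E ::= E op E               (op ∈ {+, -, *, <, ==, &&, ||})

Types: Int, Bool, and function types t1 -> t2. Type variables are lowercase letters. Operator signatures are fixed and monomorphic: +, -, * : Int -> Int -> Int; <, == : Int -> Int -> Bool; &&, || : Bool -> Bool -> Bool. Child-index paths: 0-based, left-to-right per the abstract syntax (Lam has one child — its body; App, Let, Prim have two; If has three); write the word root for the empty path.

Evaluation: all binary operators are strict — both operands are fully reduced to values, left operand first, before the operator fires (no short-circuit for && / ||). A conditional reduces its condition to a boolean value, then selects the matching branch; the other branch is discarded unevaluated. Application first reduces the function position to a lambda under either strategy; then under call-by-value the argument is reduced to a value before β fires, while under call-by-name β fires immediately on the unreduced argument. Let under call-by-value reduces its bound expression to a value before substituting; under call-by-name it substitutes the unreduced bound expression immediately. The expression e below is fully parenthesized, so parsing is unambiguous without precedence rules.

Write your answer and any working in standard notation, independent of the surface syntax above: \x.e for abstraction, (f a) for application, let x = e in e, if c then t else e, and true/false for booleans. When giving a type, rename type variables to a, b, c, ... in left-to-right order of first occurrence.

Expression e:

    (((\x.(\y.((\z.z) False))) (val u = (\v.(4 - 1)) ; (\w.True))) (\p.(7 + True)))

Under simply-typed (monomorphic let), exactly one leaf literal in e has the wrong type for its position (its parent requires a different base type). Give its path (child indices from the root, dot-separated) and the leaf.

Working:
z : c
\z._ : c -> c
  unify c -> c ~ Bool -> d
  unify c ~ Bool
  unify Bool ~ d
_ _ : Bool
\y._ : b -> Bool
\x._ : a -> b -> Bool
  unify Int ~ Int
  unify Int ~ Int
\v._ : e -> Int
let u : e -> Int
\w._ : f -> Bool
  unify a -> b -> Bool ~ (f -> Bool) -> g
  unify a ~ f -> Bool
  unify b -> Bool ~ g
_ _ : b -> Bool
  unify Int ~ Int
  unify Bool ~ Int
  FAIL: mismatch Bool ~ Int

Answer: 1.0.1 : true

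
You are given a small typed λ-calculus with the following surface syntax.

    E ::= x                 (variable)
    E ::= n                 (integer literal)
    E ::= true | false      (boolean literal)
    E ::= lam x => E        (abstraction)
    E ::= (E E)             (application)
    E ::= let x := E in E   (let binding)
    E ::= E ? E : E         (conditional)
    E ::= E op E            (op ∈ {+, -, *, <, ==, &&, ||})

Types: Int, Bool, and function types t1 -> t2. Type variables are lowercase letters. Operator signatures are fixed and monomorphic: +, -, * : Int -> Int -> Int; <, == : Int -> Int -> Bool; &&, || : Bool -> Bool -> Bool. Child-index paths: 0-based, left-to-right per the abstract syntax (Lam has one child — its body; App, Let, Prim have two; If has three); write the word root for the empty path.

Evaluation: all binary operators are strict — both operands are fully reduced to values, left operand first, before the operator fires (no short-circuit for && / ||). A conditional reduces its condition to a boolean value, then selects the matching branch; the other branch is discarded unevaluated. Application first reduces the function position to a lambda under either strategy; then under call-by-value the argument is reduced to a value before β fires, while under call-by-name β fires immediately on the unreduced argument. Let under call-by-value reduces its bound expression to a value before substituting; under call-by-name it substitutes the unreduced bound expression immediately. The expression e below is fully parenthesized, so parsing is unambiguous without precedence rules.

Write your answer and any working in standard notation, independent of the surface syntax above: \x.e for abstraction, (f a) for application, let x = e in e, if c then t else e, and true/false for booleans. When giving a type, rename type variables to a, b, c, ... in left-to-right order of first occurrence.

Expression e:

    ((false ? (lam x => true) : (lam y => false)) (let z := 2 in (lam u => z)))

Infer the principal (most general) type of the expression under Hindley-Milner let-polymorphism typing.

Derivation:
  unify Bool ~ Bool
\x._ : a -> Bool
\y._ : b -> Bool
  unify a -> Bool ~ b -> Bool
  unify a ~ b
  unify Bool ~ Bool
let z : Int
z : Int
\u._ : c -> Int
  unify b -> Bool ~ (c -> Int) -> d
  unify b ~ c -> Int
  unify Bool ~ d
_ _ : Bool

Answer: Bool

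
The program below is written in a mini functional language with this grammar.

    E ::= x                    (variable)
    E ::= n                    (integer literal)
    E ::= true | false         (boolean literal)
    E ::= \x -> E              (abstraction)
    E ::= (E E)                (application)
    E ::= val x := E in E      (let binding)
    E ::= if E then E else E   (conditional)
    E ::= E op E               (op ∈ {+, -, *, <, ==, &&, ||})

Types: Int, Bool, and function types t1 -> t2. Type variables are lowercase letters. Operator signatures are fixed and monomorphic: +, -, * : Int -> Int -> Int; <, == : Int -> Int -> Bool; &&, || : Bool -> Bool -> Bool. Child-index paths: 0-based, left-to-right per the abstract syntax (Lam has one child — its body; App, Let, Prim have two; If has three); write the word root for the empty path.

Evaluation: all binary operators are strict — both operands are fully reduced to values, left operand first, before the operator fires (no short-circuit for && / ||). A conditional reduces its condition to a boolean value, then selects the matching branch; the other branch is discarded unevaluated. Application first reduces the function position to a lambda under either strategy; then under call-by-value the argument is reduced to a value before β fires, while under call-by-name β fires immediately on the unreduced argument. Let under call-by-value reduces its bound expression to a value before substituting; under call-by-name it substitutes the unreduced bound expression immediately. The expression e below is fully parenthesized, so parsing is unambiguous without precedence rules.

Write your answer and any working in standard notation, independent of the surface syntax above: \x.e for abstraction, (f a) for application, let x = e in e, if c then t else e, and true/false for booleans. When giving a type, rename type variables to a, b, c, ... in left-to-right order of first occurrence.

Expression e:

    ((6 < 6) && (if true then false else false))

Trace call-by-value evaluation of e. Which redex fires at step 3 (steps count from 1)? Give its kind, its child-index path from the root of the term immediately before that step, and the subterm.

Answer: delta at root : (false && false)

Working:
step 0: ((6 < 6) && (if true then false else false))
step 1: [delta@0] (false && (if true then false else false))
step 2: [if@1] (false && false)
step 3: [delta@root] false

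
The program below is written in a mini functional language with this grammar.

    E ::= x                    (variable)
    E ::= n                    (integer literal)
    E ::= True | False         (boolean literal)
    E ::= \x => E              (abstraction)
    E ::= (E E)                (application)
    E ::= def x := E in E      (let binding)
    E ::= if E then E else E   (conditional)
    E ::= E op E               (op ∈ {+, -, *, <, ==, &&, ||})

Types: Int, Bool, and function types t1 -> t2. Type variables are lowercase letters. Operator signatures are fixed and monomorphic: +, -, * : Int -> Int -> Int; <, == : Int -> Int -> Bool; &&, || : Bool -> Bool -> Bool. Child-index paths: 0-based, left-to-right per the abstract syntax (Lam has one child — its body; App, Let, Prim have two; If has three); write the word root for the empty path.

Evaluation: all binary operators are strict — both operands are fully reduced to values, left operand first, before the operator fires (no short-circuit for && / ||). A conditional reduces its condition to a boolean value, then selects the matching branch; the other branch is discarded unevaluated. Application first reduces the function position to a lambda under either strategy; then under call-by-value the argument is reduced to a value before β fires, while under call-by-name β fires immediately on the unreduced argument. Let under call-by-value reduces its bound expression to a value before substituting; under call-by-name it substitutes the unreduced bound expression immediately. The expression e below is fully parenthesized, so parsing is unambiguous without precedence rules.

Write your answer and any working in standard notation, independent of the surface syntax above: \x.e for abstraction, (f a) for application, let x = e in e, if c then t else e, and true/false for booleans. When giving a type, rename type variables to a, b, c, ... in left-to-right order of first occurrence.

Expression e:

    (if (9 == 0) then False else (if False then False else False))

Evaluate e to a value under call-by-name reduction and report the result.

Trace:
step 0: (if (9 == 0) then false else (if false then false else false))
step 1: [delta@0] (if false then false else (if false then false else false))
step 2: [if@root] (if false then false else false)
step 3: [if@root] false

Answer: false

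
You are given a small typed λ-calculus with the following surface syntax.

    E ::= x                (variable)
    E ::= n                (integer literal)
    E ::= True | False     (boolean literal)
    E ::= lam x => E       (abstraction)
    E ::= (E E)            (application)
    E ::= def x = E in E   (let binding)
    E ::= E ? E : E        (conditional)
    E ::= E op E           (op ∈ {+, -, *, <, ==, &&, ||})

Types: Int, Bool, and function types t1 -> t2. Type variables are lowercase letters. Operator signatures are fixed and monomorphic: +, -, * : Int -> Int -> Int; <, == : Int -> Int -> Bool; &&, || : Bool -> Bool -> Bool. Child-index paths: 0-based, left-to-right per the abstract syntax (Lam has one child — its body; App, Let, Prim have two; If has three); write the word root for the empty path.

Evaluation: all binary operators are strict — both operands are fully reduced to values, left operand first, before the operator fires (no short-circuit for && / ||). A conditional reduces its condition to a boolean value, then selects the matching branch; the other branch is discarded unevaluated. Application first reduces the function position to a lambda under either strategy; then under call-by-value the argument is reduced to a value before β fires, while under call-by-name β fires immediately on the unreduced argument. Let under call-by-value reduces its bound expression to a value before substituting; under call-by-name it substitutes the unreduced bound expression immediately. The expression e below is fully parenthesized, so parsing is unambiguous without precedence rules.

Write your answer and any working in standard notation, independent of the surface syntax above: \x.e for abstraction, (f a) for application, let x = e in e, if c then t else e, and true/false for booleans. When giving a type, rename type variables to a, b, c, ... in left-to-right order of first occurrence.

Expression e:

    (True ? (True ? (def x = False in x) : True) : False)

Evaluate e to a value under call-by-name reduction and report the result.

Working:
step 0: (if true then (if true then (let x = false in x) else true) else false)
step 1: [if@root] (if true then (let x = false in x) else true)
step 2: [if@root] (let x = false in x)
step 3: [let@root] false

Answer: false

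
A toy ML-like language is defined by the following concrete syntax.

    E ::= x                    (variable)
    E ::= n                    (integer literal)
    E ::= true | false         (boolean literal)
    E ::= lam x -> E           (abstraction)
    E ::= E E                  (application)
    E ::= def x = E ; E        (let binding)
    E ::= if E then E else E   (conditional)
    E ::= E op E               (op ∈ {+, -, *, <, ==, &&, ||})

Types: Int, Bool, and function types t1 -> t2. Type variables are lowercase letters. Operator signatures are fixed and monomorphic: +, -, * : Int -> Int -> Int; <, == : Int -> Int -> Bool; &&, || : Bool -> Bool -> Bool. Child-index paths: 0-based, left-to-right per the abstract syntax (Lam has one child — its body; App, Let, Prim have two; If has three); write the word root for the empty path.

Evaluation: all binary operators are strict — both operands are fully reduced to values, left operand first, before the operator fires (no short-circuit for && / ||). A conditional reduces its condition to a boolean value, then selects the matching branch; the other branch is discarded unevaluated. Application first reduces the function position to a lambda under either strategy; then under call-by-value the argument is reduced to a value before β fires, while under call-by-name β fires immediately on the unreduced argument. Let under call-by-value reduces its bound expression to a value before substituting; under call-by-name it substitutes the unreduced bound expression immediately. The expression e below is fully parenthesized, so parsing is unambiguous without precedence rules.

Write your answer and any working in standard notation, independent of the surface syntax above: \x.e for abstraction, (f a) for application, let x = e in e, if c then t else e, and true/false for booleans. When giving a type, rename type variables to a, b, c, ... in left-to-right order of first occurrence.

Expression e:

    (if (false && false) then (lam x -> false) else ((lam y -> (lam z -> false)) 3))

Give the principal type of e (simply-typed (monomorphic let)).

Trace:
  unify Bool ~ Bool
  unify Bool ~ Bool
  unify Bool ~ Bool
\x._ : a -> Bool
\z._ : c -> Bool
\y._ : b -> c -> Bool
  unify b -> c -> Bool ~ Int -> d
  unify b ~ Int
  unify c -> Bool ~ d
_ _ : c -> Bool
  unify a -> Bool ~ c -> Bool
  unify a ~ c
  unify Bool ~ Bool

Answer: a -> Bool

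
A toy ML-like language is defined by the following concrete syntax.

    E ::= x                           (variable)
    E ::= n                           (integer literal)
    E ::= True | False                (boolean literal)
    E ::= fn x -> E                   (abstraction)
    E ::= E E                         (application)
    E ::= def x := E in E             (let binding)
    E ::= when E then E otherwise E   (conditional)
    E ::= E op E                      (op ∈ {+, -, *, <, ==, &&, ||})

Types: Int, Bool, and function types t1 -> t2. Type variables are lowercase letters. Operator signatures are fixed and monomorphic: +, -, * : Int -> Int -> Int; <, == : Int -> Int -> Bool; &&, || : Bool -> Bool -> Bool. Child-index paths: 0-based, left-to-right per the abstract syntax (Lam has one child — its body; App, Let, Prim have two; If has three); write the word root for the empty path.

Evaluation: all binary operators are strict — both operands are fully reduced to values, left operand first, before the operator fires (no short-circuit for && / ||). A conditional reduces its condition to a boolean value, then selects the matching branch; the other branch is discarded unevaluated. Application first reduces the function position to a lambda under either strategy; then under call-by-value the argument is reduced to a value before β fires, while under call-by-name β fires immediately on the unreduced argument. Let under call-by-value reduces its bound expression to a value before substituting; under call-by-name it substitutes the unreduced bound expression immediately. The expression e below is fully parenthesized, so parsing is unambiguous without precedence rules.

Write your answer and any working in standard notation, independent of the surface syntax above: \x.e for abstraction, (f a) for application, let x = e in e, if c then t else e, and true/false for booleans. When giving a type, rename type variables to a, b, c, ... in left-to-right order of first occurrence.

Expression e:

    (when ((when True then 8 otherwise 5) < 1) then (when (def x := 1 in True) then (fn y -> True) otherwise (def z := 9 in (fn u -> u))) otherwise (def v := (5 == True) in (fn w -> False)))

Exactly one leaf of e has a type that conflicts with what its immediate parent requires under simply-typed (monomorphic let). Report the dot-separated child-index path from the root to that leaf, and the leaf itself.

Answer: 2.0.1 : true

Derivation:
  unify Bool ~ Bool
  unify Int ~ Int
  unify Int ~ Int
  unify Int ~ Int
  unify Bool ~ Bool
let x : Int
  unify Bool ~ Bool
\y._ : a -> Bool
let z : Int
u : b
\u._ : b -> b
  unify a -> Bool ~ b -> b
  unify a ~ b
  unify Bool ~ b
  unify Int ~ Int
  unify Bool ~ Int
  FAIL: mismatch Bool ~ Int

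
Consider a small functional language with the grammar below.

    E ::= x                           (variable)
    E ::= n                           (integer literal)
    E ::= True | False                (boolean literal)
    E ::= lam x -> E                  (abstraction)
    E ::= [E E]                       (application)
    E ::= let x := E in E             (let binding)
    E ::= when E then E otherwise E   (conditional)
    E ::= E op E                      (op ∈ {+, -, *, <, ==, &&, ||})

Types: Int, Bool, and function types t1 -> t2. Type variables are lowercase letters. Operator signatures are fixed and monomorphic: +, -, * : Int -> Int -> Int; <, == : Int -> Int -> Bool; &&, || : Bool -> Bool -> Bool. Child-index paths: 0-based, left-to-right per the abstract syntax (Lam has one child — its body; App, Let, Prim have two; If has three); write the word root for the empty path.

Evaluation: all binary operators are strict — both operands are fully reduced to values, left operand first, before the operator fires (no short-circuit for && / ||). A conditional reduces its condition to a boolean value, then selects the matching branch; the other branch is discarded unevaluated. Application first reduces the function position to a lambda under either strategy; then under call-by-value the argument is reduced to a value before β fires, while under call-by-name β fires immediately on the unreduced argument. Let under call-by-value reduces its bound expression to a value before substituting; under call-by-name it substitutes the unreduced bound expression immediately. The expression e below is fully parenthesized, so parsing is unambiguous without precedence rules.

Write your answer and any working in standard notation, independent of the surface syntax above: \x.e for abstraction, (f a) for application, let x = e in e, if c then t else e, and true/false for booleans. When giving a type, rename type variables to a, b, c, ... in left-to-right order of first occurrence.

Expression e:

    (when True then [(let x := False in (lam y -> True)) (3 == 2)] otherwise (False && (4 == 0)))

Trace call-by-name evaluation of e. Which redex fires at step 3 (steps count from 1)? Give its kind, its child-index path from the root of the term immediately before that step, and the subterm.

Answer: beta at root : ((\y.true) (3 == 2))

Derivation:
step 0: (if true then ((let x = false in (\y.true)) (3 == 2)) else (false && (4 == 0)))
step 1: [if@root] ((let x = false in (\y.true)) (3 == 2))
step 2: [let@0] ((\y.true) (3 == 2))
step 3: [beta@root] true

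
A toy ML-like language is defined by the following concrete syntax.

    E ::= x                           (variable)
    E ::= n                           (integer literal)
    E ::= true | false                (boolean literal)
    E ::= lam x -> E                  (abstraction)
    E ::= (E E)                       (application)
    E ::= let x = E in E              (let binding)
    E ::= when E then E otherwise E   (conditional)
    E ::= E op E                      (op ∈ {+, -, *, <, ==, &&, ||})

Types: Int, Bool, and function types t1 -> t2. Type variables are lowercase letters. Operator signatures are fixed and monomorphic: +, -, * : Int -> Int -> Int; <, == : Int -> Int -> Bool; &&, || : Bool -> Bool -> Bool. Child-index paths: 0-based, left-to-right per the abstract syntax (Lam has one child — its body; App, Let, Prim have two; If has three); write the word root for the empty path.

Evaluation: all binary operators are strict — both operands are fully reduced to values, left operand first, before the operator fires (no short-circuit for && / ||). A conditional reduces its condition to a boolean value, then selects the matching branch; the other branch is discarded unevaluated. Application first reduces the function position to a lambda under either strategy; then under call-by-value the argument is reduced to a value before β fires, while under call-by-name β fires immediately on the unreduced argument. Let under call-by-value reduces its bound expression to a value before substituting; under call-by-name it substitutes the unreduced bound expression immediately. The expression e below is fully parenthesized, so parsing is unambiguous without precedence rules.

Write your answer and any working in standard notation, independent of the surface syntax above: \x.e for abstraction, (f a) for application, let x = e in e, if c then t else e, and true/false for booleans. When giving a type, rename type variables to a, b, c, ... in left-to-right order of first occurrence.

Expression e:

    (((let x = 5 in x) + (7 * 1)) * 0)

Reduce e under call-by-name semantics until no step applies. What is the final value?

Answer: 0

Derivation:
step 0: (((let x = 5 in x) + (7 * 1)) * 0)
step 1: [let@0.0] ((5 + (7 * 1)) * 0)
step 2: [delta@0.1] ((5 + 7) * 0)
step 3: [delta@0] (12 * 0)
step 4: [delta@root] 0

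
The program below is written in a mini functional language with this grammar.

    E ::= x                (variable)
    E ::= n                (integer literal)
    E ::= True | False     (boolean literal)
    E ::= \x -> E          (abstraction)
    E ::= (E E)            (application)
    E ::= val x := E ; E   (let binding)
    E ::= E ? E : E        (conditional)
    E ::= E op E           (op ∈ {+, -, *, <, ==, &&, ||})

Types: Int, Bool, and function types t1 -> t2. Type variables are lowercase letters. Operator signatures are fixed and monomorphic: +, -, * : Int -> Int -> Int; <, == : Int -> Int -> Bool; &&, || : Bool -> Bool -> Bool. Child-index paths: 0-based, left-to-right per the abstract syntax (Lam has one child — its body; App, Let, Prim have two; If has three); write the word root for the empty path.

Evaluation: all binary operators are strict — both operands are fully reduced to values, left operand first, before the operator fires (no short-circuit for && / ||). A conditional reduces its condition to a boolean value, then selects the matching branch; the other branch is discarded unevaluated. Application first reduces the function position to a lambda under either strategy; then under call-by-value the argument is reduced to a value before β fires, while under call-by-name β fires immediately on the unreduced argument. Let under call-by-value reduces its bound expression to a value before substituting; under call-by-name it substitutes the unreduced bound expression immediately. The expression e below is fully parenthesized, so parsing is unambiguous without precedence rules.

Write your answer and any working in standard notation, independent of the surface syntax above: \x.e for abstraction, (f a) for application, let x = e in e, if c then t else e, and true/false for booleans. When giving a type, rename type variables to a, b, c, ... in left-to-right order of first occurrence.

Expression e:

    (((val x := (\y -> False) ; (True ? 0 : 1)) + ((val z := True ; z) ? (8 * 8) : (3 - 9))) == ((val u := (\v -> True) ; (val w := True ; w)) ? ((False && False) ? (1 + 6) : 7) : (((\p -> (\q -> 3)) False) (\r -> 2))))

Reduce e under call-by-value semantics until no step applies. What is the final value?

Answer: false

Working:
step 0: (((let x = (\y.false) in (if true then 0 else 1)) + (if (let z = true in z) then (8 * 8) else (3 - 9))) == (if (let u = (\v.true) in (let w = true in w)) then (if (false && false) then (1 + 6) else 7) else (((\p.(\q.3)) false) (\r.2))))
step 1: [let@0.0] (((if true then 0 else 1) + (if (let z = true in z) then (8 * 8) else (3 - 9))) == (if (let u = (\v.true) in (let w = true in w)) then (if (false && false) then (1 + 6) else 7) else (((\p.(\q.3)) false) (\r.2))))
step 2: [if@0.0] ((0 + (if (let z = true in z) then (8 * 8) else (3 - 9))) == (if (let u = (\v.true) in (let w = true in w)) then (if (false && false) then (1 + 6) else 7) else (((\p.(\q.3)) false) (\r.2))))
step 3: [let@0.1.0] ((0 + (if true then (8 * 8) else (3 - 9))) == (if (let u = (\v.true) in (let w = true in w)) then (if (false && false) then (1 + 6) else 7) else (((\p.(\q.3)) false) (\r.2))))
step 4: [if@0.1] ((0 + (8 * 8)) == (if (let u = (\v.true) in (let w = true in w)) then (if (false && false) then (1 + 6) else 7) else (((\p.(\q.3)) false) (\r.2))))
step 5: [delta@0.1] ((0 + 64) == (if (let u = (\v.true) in (let w = true in w)) then (if (false && false) then (1 + 6) else 7) else (((\p.(\q.3)) false) (\r.2))))
step 6: [delta@0] (64 == (if (let u = (\v.true) in (let w = true in w)) then (if (false && false) then (1 + 6) else 7) else (((\p.(\q.3)) false) (\r.2))))
step 7: [let@1.0] (64 == (if (let w = true in w) then (if (false && false) then (1 + 6) else 7) else (((\p.(\q.3)) false) (\r.2))))
step 8: [let@1.0] (64 == (if true then (if (false && false) then (1 + 6) else 7) else (((\p.(\q.3)) false) (\r.2))))
step 9: [if@1] (64 == (if (false && false) then (1 + 6) else 7))
step 10: [delta@1.0] (64 == (if false then (1 + 6) else 7))
step 11: [if@1] (64 == 7)
step 12: [delta@root] false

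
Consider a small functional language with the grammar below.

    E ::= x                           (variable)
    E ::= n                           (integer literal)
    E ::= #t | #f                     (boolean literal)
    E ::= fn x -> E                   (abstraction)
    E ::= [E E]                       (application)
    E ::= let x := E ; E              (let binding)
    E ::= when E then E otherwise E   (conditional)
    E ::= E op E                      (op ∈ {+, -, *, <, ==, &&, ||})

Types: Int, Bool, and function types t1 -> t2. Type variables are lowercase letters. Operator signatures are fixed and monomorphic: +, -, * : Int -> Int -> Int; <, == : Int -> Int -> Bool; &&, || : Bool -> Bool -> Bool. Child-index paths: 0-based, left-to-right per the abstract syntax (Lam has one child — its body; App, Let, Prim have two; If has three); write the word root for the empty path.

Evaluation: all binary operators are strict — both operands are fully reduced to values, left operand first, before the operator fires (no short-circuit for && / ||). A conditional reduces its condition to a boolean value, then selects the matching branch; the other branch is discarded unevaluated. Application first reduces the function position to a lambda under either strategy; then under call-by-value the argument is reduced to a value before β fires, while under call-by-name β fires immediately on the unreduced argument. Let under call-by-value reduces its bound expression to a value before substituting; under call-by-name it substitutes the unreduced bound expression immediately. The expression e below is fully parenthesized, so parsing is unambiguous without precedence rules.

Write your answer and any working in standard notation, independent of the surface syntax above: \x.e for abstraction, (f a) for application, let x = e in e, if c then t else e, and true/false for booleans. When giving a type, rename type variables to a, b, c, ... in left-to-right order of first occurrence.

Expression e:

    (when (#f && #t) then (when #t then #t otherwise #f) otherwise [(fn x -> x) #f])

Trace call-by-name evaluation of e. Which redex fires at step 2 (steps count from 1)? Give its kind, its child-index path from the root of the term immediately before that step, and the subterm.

Working:
step 0: (if (false && true) then (if true then true else false) else ((\x.x) false))
step 1: [delta@0] (if false then (if true then true else false) else ((\x.x) false))
step 2: [if@root] ((\x.x) false)

Answer: if at root : (if false then (if true then true else false) else ((\x.x) false))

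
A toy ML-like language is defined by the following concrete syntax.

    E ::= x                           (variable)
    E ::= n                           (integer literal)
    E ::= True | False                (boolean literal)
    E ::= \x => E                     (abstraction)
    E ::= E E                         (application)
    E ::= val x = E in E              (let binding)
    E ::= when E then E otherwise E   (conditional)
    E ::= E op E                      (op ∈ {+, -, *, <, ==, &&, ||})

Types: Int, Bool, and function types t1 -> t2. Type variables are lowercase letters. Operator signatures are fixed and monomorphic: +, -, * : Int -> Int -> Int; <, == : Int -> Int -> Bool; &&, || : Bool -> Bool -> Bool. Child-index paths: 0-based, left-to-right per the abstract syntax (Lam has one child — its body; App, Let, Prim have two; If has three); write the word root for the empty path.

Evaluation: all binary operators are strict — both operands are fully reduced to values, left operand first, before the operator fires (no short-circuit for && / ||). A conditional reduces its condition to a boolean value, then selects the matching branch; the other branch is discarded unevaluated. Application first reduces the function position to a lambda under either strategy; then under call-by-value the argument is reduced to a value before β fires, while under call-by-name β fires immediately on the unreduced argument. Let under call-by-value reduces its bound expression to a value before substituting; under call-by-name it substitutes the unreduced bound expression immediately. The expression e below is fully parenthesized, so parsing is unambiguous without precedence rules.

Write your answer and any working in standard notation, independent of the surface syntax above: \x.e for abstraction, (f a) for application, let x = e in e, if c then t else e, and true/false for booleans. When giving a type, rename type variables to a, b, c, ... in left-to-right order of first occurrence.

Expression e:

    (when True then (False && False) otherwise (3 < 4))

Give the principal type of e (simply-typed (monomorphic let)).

Answer: Bool

Trace:
  unify Bool ~ Bool
  unify Bool ~ Bool
  unify Bool ~ Bool
  unify Int ~ Int
  unify Int ~ Int
  unify Bool ~ Bool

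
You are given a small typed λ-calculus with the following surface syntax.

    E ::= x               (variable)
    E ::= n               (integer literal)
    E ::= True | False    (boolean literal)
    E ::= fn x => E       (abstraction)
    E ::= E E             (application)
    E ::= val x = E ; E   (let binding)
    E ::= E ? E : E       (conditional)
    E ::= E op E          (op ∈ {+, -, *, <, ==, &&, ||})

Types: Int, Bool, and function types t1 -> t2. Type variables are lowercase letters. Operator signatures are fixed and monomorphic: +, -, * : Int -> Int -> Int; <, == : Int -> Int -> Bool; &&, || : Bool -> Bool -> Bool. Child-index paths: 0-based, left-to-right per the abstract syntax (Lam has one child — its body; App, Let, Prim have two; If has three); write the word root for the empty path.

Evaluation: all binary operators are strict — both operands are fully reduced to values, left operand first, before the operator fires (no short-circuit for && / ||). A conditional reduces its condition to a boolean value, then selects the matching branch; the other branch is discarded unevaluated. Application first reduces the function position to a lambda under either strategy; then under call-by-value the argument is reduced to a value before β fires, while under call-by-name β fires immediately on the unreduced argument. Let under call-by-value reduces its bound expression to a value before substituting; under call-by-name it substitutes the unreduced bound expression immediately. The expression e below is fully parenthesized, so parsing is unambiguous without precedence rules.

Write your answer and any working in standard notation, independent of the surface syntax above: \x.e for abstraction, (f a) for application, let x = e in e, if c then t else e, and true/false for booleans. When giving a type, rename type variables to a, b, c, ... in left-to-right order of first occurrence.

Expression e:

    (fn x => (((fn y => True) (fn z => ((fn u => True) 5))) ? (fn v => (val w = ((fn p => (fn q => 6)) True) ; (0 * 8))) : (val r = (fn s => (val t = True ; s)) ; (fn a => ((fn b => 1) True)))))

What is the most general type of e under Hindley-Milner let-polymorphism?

Answer: a -> b -> Int

Working:
\y._ : b -> Bool
\u._ : d -> Bool
  unify d -> Bool ~ Int -> e
  unify d ~ Int
  unify Bool ~ e
_ _ : Bool
\z._ : c -> Bool
  unify b -> Bool ~ (c -> Bool) -> f
  unify b ~ c -> Bool
  unify Bool ~ f
_ _ : Bool
  unify Bool ~ Bool
\q._ : i -> Int
\p._ : h -> i -> Int
  unify h -> i -> Int ~ Bool -> j
  unify h ~ Bool
  unify i -> Int ~ j
_ _ : i -> Int
let w : forall. i -> Int
  unify Int ~ Int
  unify Int ~ Int
\v._ : g -> Int
let t : Bool
s : k
\s._ : k -> k
let r : forall. k -> k
\b._ : m -> Int
  unify m -> Int ~ Bool -> n
  unify m ~ Bool
  unify Int ~ n
_ _ : Int
\a._ : l -> Int
  unify g -> Int ~ l -> Int
  unify g ~ l
  unify Int ~ Int
\x._ : a -> l -> Int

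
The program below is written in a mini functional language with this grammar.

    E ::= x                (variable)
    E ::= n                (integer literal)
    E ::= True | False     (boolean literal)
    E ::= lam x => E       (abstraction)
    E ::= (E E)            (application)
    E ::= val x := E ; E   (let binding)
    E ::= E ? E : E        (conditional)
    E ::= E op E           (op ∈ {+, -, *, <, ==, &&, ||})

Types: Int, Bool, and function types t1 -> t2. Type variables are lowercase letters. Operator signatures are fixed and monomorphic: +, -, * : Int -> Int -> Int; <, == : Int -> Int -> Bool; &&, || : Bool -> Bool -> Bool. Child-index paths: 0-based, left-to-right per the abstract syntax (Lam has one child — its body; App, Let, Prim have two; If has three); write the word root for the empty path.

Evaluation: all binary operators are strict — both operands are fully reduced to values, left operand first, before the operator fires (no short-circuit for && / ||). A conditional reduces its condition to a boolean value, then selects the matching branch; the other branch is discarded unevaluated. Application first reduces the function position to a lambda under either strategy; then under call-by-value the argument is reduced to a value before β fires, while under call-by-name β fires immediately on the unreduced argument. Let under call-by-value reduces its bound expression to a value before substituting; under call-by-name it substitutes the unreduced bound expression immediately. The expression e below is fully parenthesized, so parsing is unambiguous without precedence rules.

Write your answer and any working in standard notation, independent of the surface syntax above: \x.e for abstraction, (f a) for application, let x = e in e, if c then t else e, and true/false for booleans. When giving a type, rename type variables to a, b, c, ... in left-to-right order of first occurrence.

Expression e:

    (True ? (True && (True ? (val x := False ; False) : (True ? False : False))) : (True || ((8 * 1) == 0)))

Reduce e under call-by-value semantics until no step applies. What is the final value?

Derivation:
step 0: (if true then (true && (if true then (let x = false in false) else (if true then false else false))) else (true || ((8 * 1) == 0)))
step 1: [if@root] (true && (if true then (let x = false in false) else (if true then false else false)))
step 2: [if@1] (true && (let x = false in false))
step 3: [let@1] (true && false)
step 4: [delta@root] false

Answer: false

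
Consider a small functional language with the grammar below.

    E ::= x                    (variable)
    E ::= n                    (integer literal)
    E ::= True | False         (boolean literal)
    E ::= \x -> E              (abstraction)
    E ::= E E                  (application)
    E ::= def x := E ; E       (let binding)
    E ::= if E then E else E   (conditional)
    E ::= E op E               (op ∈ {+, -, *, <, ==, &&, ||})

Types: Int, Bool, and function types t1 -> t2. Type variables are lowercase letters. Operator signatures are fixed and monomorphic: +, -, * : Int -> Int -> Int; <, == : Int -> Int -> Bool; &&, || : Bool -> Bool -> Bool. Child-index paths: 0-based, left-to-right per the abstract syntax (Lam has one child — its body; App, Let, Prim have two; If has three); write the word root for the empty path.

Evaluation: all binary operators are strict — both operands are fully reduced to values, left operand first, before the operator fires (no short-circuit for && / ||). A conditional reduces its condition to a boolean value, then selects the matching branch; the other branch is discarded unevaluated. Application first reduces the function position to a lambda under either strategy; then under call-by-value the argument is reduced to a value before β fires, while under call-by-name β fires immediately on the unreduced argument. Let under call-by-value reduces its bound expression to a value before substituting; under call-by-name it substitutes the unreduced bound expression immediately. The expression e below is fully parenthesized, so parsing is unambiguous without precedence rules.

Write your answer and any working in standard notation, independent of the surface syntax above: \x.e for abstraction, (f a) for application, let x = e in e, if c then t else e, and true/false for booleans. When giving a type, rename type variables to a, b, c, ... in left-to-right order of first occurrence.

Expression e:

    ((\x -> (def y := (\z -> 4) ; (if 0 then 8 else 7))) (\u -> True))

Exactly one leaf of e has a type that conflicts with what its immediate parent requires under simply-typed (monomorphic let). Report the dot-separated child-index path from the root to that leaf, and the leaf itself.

Derivation:
\z._ : b -> Int
let y : b -> Int
  unify Int ~ Bool
  FAIL: mismatch Int ~ Bool

Answer: 0.0.1.0 : 0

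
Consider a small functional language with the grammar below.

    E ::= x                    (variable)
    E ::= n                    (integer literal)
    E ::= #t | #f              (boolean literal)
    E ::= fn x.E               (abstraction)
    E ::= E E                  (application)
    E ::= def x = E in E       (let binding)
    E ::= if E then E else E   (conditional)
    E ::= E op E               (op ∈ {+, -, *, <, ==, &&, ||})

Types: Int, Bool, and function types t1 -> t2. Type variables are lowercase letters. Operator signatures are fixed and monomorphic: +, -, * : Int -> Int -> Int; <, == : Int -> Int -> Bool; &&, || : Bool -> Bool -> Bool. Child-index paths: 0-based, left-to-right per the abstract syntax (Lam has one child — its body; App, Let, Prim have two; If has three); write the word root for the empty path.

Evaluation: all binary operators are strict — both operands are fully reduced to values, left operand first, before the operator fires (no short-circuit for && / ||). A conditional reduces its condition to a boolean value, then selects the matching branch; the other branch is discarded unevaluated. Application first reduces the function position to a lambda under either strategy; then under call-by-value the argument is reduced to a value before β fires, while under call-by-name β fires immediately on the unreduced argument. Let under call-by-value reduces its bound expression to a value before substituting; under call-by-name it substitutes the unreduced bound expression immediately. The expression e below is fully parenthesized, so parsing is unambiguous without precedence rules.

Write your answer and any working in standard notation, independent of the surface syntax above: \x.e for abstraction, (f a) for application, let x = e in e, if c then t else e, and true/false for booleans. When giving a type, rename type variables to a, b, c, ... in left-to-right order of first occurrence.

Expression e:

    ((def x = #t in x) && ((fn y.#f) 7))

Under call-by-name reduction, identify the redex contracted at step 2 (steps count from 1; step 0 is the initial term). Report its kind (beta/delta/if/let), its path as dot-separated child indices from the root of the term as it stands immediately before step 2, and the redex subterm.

Answer: beta at 1 : ((\y.false) 7)

Trace:
step 0: ((let x = true in x) && ((\y.false) 7))
step 1: [let@0] (true && ((\y.false) 7))
step 2: [beta@1] (true && false)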